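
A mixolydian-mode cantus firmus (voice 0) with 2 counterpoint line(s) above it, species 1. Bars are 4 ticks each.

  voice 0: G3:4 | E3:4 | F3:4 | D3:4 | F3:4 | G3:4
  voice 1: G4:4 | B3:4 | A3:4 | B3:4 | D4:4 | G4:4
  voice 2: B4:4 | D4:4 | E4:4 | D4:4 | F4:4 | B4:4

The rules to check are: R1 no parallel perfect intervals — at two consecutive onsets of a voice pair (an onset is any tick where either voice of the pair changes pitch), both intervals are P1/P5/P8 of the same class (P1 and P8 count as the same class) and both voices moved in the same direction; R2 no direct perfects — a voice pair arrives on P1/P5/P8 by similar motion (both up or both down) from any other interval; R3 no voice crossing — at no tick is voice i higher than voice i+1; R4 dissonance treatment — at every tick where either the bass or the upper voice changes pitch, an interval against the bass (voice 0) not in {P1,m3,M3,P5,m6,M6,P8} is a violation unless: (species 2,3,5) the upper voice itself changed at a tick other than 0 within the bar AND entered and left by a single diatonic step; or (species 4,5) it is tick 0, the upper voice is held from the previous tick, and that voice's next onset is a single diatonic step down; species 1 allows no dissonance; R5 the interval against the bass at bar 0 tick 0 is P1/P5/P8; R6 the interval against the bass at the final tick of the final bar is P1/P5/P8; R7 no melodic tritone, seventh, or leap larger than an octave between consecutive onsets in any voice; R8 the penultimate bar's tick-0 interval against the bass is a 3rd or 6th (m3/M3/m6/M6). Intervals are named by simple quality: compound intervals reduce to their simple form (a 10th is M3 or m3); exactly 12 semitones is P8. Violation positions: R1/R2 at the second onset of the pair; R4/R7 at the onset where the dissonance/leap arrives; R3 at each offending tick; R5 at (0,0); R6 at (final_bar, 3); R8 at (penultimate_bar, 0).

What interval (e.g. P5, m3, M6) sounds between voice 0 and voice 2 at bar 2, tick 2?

M7

voice 0=F3 voice 2=E4 -> M7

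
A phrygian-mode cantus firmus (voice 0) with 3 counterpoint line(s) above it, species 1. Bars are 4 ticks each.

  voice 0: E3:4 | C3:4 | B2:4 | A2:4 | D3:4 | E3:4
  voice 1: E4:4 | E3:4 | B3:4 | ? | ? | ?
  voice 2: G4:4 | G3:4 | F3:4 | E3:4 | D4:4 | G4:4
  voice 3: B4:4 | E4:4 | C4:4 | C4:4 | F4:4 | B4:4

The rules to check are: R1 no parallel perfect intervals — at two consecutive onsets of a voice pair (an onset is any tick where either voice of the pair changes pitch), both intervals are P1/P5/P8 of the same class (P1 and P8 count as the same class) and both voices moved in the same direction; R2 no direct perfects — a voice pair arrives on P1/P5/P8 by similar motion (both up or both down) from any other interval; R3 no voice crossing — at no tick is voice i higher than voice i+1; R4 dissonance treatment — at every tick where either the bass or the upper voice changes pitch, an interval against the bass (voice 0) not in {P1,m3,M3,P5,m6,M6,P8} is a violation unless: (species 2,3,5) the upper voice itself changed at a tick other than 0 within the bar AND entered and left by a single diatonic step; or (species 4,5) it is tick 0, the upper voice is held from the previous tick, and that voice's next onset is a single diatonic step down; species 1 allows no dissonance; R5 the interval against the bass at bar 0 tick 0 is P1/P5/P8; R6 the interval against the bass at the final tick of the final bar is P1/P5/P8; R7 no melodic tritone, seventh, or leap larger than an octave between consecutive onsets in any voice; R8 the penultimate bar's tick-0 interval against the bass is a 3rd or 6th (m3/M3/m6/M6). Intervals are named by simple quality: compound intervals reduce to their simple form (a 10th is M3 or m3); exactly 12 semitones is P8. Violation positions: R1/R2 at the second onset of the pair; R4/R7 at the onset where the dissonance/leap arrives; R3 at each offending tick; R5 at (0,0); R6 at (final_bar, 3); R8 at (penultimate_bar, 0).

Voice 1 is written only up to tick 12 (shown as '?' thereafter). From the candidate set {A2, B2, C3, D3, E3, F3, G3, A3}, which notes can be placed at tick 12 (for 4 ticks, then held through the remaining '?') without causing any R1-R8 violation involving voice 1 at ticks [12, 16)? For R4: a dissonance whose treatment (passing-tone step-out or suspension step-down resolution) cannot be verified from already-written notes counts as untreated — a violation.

{}

A2: violates R1,R2,R7
B2: violates R4
C3: violates R7
D3: violates R4
E3: violates R2
F3: violates R3,R7
G3: violates R3,R4
A3: violates R1,R3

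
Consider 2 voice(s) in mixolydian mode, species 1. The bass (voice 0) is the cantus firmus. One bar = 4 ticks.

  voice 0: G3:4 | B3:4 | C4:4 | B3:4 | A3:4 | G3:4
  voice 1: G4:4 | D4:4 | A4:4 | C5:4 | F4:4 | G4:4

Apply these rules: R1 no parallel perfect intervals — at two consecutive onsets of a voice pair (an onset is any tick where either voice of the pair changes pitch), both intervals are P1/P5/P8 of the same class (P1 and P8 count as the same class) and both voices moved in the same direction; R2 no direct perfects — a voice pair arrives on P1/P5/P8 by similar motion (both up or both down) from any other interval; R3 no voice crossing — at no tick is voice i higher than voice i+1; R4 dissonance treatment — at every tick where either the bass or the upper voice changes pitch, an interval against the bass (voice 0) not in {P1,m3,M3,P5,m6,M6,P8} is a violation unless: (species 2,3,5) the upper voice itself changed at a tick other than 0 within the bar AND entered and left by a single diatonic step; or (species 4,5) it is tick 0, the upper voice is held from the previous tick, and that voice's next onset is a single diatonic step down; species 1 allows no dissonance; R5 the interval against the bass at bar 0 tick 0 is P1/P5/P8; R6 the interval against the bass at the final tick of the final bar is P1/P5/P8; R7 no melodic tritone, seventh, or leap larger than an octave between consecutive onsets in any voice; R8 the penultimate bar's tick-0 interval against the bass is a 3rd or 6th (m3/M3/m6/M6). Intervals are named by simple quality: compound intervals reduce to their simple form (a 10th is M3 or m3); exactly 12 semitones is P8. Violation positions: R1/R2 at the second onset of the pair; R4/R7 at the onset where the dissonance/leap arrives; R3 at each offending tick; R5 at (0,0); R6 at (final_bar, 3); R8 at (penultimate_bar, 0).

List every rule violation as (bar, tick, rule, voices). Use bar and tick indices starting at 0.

(3, 0, R4, (0, 1))

bar 0: v0=G3 v1=G4 downbeat P8
bar 1: v0=B3 v1=D4 downbeat m3
bar 2: v0=C4 v1=A4 downbeat M6
bar 3: v0=B3 v1=C5 downbeat m2
bar 4: v0=A3 v1=F4 downbeat m6
bar 5: v0=G3 v1=G4 downbeat P8
  -> R4 @ bar 3 tick 0 v(0, 1): B3/C5 m2 untreated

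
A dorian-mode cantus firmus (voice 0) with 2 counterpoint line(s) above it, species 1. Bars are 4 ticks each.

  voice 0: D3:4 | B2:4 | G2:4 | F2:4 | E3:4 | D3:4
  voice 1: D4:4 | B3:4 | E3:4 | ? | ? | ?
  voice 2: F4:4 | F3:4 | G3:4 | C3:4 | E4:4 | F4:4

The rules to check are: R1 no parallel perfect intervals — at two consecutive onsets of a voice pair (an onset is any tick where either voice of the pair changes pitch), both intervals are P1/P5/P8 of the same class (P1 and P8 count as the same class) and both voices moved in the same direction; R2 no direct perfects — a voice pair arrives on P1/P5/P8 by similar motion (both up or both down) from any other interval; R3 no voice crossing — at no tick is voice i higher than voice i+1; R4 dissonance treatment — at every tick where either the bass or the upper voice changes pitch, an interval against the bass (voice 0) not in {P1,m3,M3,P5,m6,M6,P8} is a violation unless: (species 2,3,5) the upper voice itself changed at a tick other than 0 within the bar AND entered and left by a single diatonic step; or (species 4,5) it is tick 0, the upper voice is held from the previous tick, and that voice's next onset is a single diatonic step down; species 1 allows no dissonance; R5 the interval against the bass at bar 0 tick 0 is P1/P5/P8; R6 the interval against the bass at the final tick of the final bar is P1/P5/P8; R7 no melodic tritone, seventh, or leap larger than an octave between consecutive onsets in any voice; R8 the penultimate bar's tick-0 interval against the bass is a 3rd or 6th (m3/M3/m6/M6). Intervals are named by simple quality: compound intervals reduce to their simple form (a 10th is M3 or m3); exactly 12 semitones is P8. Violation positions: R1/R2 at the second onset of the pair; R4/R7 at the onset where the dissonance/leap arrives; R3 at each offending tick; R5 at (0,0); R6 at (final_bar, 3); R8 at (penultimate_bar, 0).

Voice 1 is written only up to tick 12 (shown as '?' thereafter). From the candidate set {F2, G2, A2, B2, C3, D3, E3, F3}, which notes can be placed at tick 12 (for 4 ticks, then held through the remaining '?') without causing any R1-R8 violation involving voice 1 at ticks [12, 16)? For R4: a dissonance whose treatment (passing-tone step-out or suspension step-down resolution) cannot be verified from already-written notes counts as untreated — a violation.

{A2}

F2: violates R2,R7
G2: violates R4
A2: legal
B2: violates R4
C3: violates R2
D3: violates R3
E3: violates R3,R4
F3: violates R3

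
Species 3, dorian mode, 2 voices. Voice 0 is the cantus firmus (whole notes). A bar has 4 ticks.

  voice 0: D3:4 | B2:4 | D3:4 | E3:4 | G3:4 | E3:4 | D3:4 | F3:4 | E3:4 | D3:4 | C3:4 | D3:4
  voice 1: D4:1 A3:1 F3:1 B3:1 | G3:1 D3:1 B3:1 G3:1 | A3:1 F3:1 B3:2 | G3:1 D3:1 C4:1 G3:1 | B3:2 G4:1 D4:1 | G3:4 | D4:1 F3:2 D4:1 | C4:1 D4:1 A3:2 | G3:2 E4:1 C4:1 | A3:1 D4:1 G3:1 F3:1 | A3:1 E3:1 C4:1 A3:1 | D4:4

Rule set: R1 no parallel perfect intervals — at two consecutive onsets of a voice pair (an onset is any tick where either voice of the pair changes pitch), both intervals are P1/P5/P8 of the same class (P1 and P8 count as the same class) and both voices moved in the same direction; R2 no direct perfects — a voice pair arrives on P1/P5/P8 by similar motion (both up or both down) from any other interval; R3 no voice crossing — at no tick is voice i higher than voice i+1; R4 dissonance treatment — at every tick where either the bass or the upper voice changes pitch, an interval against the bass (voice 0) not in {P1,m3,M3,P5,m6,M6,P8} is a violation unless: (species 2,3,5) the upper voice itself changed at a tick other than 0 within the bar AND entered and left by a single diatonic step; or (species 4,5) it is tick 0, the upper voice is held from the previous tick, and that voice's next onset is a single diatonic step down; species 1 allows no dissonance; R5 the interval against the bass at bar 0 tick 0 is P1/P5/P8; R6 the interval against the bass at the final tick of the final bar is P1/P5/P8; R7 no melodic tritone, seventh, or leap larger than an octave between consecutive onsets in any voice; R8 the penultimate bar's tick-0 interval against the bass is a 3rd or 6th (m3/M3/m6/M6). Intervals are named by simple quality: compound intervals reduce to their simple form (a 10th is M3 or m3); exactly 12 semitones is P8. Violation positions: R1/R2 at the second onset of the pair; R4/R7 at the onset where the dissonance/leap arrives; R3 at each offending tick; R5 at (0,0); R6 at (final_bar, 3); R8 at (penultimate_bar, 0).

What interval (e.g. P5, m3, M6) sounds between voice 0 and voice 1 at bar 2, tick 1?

voice 0=D3 voice 1=F3 -> m3

m3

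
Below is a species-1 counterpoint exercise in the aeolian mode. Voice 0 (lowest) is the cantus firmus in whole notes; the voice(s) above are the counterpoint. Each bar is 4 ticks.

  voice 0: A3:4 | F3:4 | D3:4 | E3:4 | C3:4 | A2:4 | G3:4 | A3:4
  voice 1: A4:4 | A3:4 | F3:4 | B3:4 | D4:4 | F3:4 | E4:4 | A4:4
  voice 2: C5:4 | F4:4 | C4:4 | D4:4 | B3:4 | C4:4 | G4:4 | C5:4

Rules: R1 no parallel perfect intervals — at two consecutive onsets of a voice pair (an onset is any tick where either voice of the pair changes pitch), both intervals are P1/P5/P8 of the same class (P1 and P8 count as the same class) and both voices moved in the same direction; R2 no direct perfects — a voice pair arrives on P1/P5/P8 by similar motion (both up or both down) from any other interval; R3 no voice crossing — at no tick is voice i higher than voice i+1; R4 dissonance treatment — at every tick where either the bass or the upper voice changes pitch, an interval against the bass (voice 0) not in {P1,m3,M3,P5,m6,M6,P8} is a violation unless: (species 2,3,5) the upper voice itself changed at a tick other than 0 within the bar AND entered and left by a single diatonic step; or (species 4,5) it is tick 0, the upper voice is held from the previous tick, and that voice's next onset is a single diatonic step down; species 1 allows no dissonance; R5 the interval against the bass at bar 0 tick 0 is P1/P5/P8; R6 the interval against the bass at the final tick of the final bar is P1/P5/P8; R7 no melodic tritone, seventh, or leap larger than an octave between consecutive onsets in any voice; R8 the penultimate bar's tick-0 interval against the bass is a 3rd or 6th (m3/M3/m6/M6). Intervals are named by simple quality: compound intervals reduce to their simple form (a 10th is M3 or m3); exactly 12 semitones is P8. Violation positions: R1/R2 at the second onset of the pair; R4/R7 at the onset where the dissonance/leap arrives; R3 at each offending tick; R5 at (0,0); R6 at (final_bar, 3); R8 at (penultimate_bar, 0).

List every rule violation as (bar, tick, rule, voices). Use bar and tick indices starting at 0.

bar 0: v0=A3 v1=A4 v2=C5 downbeat m3
bar 1: v0=F3 v1=A3 v2=F4 downbeat P8
bar 2: v0=D3 v1=F3 v2=C4 downbeat m7
bar 3: v0=E3 v1=B3 v2=D4 downbeat m7
bar 4: v0=C3 v1=D4 v2=B3 downbeat M7
bar 5: v0=A2 v1=F3 v2=C4 downbeat m3
bar 6: v0=G3 v1=E4 v2=G4 downbeat P8
bar 7: v0=A3 v1=A4 v2=C5 downbeat m3
  -> R5 @ bar 0 tick 0 v(0, 2): opens on m3
  -> R2 @ bar 1 tick 0 v(0, 2): A3/C5 m3 -> F3/F4 P8 similar
  -> R2 @ bar 2 tick 0 v(1, 2): A3/F4 m6 -> F3/C4 P5 similar
  -> R4 @ bar 2 tick 0 v(0, 2): D3/C4 m7 untreated
  -> R2 @ bar 3 tick 0 v(0, 1): D3/F3 m3 -> E3/B3 P5 similar
  -> R4 @ bar 3 tick 0 v(0, 2): E3/D4 m7 untreated
  -> R7 @ bar 3 tick 0 v(1,): F3->B3 leap 6st
  -> R3 @ bar 4 tick 0 v(1, 2): D4 above B3
  -> R4 @ bar 4 tick 0 v(0, 1): C3/D4 M2 untreated
  -> R4 @ bar 4 tick 0 v(0, 2): C3/B3 M7 untreated
  -> R3 @ bar 4 tick 1 v(1, 2): D4 above B3
  -> R3 @ bar 4 tick 2 v(1, 2): D4 above B3
  -> R3 @ bar 4 tick 3 v(1, 2): D4 above B3
  -> R2 @ bar 6 tick 0 v(0, 2): A2/C4 m3 -> G3/G4 P8 similar
  -> R7 @ bar 6 tick 0 v(0,): A2->G3 leap 10st
  -> R7 @ bar 6 tick 0 v(1,): F3->E4 leap 11st
  -> R8 @ bar 6 tick 0 v(0, 2): penult P8 not 3rd/6th
  -> R2 @ bar 7 tick 0 v(0, 1): G3/E4 M6 -> A3/A4 P8 similar
  -> R6 @ bar 7 tick 3 v(0, 2): closes on m3

(0, 0, R5, (0, 2))
(1, 0, R2, (0, 2))
(2, 0, R2, (1, 2))
(2, 0, R4, (0, 2))
(3, 0, R2, (0, 1))
(3, 0, R4, (0, 2))
(3, 0, R7, (1,))
(4, 0, R3, (1, 2))
(4, 0, R4, (0, 1))
(4, 0, R4, (0, 2))
(4, 1, R3, (1, 2))
(4, 2, R3, (1, 2))
(4, 3, R3, (1, 2))
(6, 0, R2, (0, 2))
(6, 0, R7, (0,))
(6, 0, R7, (1,))
(6, 0, R8, (0, 2))
(7, 0, R2, (0, 1))
(7, 3, R6, (0, 2))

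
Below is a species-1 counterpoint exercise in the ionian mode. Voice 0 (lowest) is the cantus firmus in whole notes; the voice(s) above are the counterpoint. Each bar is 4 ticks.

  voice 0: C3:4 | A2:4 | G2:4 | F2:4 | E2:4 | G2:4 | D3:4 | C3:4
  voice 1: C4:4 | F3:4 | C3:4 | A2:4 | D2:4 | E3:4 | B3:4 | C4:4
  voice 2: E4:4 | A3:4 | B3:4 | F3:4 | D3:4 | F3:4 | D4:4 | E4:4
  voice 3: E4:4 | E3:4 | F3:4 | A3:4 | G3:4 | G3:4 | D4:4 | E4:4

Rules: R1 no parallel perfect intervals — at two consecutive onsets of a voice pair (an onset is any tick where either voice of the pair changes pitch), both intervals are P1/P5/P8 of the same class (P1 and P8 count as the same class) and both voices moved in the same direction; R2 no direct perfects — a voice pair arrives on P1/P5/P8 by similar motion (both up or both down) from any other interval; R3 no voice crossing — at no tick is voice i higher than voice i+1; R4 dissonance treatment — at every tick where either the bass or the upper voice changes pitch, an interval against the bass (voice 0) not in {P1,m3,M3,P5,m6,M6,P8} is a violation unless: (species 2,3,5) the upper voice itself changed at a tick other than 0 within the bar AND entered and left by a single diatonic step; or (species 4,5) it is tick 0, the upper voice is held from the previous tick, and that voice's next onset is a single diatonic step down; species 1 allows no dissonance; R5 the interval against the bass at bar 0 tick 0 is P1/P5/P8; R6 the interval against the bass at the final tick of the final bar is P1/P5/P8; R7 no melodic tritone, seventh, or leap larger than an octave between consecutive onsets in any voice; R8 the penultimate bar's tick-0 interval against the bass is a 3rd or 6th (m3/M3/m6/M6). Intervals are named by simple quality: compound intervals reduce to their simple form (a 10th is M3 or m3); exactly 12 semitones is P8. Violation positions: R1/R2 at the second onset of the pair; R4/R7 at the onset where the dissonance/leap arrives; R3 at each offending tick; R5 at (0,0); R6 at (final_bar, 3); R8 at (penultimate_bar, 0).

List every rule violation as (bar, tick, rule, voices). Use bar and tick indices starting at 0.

bar 0: v0=C3 v1=C4 v2=E4 v3=E4 downbeat M3
bar 1: v0=A2 v1=F3 v2=A3 v3=E3 downbeat P5
bar 2: v0=G2 v1=C3 v2=B3 v3=F3 downbeat m7
bar 3: v0=F2 v1=A2 v2=F3 v3=A3 downbeat M3
bar 4: v0=E2 v1=D2 v2=D3 v3=G3 downbeat m3
bar 5: v0=G2 v1=E3 v2=F3 v3=G3 downbeat P8
bar 6: v0=D3 v1=B3 v2=D4 v3=D4 downbeat P8
bar 7: v0=C3 v1=C4 v2=E4 v3=E4 downbeat M3
  -> R5 @ bar 0 tick 0 v(0, 2): opens on M3
  -> R5 @ bar 0 tick 0 v(0, 3): opens on M3
  -> R2 @ bar 1 tick 0 v(0, 2): C3/E4 M3 -> A2/A3 P8 similar
  -> R2 @ bar 1 tick 0 v(0, 3): C3/E4 M3 -> A2/E3 P5 similar
  -> R3 @ bar 1 tick 0 v(2, 3): A3 above E3
  -> R3 @ bar 1 tick 1 v(2, 3): A3 above E3
  -> R3 @ bar 1 tick 2 v(2, 3): A3 above E3
  -> R3 @ bar 1 tick 3 v(2, 3): A3 above E3
  -> R3 @ bar 2 tick 0 v(2, 3): B3 above F3
  -> R4 @ bar 2 tick 0 v(0, 1): G2/C3 P4 untreated
  -> R4 @ bar 2 tick 0 v(0, 3): G2/F3 m7 untreated
  -> R3 @ bar 2 tick 1 v(2, 3): B3 above F3
  -> R3 @ bar 2 tick 2 v(2, 3): B3 above F3
  -> R3 @ bar 2 tick 3 v(2, 3): B3 above F3
  -> R2 @ bar 3 tick 0 v(0, 2): G2/B3 M3 -> F2/F3 P8 similar
  -> R7 @ bar 3 tick 0 v(2,): B3->F3 leap 6st
  -> R2 @ bar 4 tick 0 v(1, 2): A2/F3 m6 -> D2/D3 P8 similar
  -> R3 @ bar 4 tick 0 v(0, 1): E2 above D2
  -> R4 @ bar 4 tick 0 v(0, 1): E2/D2 M2 untreated
  -> R4 @ bar 4 tick 0 v(0, 2): E2/D3 m7 untreated
  -> R3 @ bar 4 tick 1 v(0, 1): E2 above D2
  -> R3 @ bar 4 tick 2 v(0, 1): E2 above D2
  -> R3 @ bar 4 tick 3 v(0, 1): E2 above D2
  -> R4 @ bar 5 tick 0 v(0, 2): G2/F3 m7 untreated
  -> R7 @ bar 5 tick 0 v(1,): D2->E3 leap 14st
  -> R1 @ bar 6 tick 0 v(0, 3): G2/G3 P8 -> D3/D4 P8 similar
  -> R2 @ bar 6 tick 0 v(0, 2): G2/F3 m7 -> D3/D4 P8 similar
  -> R2 @ bar 6 tick 0 v(2, 3): F3/G3 M2 -> D4/D4 P1 similar
  -> R8 @ bar 6 tick 0 v(0, 2): penult P8 not 3rd/6th
  -> R8 @ bar 6 tick 0 v(0, 3): penult P8 not 3rd/6th
  -> R1 @ bar 7 tick 0 v(2, 3): D4/D4 P1 -> E4/E4 P1 similar
  -> R6 @ bar 7 tick 3 v(0, 2): closes on M3
  -> R6 @ bar 7 tick 3 v(0, 3): closes on M3

(0, 0, R5, (0, 2))
(0, 0, R5, (0, 3))
(1, 0, R2, (0, 2))
(1, 0, R2, (0, 3))
(1, 0, R3, (2, 3))
(1, 1, R3, (2, 3))
(1, 2, R3, (2, 3))
(1, 3, R3, (2, 3))
(2, 0, R3, (2, 3))
(2, 0, R4, (0, 1))
(2, 0, R4, (0, 3))
(2, 1, R3, (2, 3))
(2, 2, R3, (2, 3))
(2, 3, R3, (2, 3))
(3, 0, R2, (0, 2))
(3, 0, R7, (2,))
(4, 0, R2, (1, 2))
(4, 0, R3, (0, 1))
(4, 0, R4, (0, 1))
(4, 0, R4, (0, 2))
(4, 1, R3, (0, 1))
(4, 2, R3, (0, 1))
(4, 3, R3, (0, 1))
(5, 0, R4, (0, 2))
(5, 0, R7, (1,))
(6, 0, R1, (0, 3))
(6, 0, R2, (0, 2))
(6, 0, R2, (2, 3))
(6, 0, R8, (0, 2))
(6, 0, R8, (0, 3))
(7, 0, R1, (2, 3))
(7, 3, R6, (0, 2))
(7, 3, R6, (0, 3))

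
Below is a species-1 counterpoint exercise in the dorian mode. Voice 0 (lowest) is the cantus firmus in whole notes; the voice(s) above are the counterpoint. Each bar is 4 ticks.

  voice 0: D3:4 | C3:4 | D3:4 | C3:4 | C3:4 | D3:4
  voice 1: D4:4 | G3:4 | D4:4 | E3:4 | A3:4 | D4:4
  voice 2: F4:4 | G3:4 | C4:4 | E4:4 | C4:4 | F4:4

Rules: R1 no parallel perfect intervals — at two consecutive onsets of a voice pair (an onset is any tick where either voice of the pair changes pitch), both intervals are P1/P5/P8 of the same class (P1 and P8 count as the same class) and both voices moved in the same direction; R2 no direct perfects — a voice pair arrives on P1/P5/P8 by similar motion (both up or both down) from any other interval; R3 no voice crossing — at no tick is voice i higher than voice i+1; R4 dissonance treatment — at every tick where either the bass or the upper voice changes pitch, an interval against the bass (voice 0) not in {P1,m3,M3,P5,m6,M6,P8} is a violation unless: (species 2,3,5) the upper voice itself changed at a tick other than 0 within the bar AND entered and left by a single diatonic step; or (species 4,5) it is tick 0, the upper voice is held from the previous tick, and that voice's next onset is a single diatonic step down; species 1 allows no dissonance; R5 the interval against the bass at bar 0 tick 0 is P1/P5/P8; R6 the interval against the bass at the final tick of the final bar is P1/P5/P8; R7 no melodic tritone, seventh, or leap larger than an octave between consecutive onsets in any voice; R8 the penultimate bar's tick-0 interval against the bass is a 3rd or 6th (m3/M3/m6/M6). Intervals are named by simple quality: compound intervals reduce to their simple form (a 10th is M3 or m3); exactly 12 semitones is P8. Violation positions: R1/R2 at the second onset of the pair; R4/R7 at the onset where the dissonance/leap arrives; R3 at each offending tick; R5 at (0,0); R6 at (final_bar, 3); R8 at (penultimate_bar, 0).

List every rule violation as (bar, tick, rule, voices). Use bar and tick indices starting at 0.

bar 0: v0=D3 v1=D4 v2=F4 downbeat m3
bar 1: v0=C3 v1=G3 v2=G3 downbeat P5
bar 2: v0=D3 v1=D4 v2=C4 downbeat m7
bar 3: v0=C3 v1=E3 v2=E4 downbeat M3
bar 4: v0=C3 v1=A3 v2=C4 downbeat P8
bar 5: v0=D3 v1=D4 v2=F4 downbeat m3
  -> R5 @ bar 0 tick 0 v(0, 2): opens on m3
  -> R2 @ bar 1 tick 0 v(0, 1): D3/D4 P8 -> C3/G3 P5 similar
  -> R2 @ bar 1 tick 0 v(0, 2): D3/F4 m3 -> C3/G3 P5 similar
  -> R2 @ bar 1 tick 0 v(1, 2): D4/F4 m3 -> G3/G3 P1 similar
  -> R7 @ bar 1 tick 0 v(2,): F4->G3 leap 10st
  -> R2 @ bar 2 tick 0 v(0, 1): C3/G3 P5 -> D3/D4 P8 similar
  -> R3 @ bar 2 tick 0 v(1, 2): D4 above C4
  -> R4 @ bar 2 tick 0 v(0, 2): D3/C4 m7 untreated
  -> R3 @ bar 2 tick 1 v(1, 2): D4 above C4
  -> R3 @ bar 2 tick 2 v(1, 2): D4 above C4
  -> R3 @ bar 2 tick 3 v(1, 2): D4 above C4
  -> R7 @ bar 3 tick 0 v(1,): D4->E3 leap 10st
  -> R8 @ bar 4 tick 0 v(0, 2): penult P8 not 3rd/6th
  -> R2 @ bar 5 tick 0 v(0, 1): C3/A3 M6 -> D3/D4 P8 similar
  -> R6 @ bar 5 tick 3 v(0, 2): closes on m3

(0, 0, R5, (0, 2))
(1, 0, R2, (0, 1))
(1, 0, R2, (0, 2))
(1, 0, R2, (1, 2))
(1, 0, R7, (2,))
(2, 0, R2, (0, 1))
(2, 0, R3, (1, 2))
(2, 0, R4, (0, 2))
(2, 1, R3, (1, 2))
(2, 2, R3, (1, 2))
(2, 3, R3, (1, 2))
(3, 0, R7, (1,))
(4, 0, R8, (0, 2))
(5, 0, R2, (0, 1))
(5, 3, R6, (0, 2))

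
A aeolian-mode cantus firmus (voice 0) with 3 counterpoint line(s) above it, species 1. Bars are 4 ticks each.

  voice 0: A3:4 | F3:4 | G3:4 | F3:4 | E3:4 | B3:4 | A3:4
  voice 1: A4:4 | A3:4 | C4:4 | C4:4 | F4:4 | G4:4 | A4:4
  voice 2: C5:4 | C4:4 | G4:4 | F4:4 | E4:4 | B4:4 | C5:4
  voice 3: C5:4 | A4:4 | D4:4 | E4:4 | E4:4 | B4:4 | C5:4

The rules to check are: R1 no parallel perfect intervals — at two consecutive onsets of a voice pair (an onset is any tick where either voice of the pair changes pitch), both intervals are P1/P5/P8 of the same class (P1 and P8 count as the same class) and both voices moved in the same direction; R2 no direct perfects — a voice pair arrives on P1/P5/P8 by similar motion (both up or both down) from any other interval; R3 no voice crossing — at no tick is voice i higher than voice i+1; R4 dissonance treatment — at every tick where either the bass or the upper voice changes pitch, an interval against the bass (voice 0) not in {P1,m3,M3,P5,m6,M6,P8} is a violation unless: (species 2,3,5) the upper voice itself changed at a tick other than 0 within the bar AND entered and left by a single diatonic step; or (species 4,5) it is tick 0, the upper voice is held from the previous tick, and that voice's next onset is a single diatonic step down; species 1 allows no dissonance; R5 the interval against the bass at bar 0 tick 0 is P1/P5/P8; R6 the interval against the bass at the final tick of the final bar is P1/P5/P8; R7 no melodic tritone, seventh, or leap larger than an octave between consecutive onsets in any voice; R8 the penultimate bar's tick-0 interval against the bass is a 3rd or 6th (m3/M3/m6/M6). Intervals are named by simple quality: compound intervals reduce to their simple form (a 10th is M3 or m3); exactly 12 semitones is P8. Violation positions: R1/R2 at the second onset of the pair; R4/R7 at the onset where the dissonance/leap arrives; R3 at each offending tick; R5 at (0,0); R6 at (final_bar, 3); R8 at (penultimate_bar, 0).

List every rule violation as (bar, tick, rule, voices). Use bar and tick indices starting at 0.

bar 0: v0=A3 v1=A4 v2=C5 v3=C5 downbeat m3
bar 1: v0=F3 v1=A3 v2=C4 v3=A4 downbeat M3
bar 2: v0=G3 v1=C4 v2=G4 v3=D4 downbeat P5
bar 3: v0=F3 v1=C4 v2=F4 v3=E4 downbeat M7
bar 4: v0=E3 v1=F4 v2=E4 v3=E4 downbeat P8
bar 5: v0=B3 v1=G4 v2=B4 v3=B4 downbeat P8
bar 6: v0=A3 v1=A4 v2=C5 v3=C5 downbeat m3
  -> R5 @ bar 0 tick 0 v(0, 2): opens on m3
  -> R5 @ bar 0 tick 0 v(0, 3): opens on m3
  -> R2 @ bar 1 tick 0 v(0, 2): A3/C5 m3 -> F3/C4 P5 similar
  -> R2 @ bar 1 tick 0 v(1, 3): A4/C5 m3 -> A3/A4 P8 similar
  -> R2 @ bar 2 tick 0 v(0, 2): F3/C4 P5 -> G3/G4 P8 similar
  -> R2 @ bar 2 tick 0 v(1, 2): A3/C4 m3 -> C4/G4 P5 similar
  -> R3 @ bar 2 tick 0 v(2, 3): G4 above D4
  -> R4 @ bar 2 tick 0 v(0, 1): G3/C4 P4 untreated
  -> R3 @ bar 2 tick 1 v(2, 3): G4 above D4
  -> R3 @ bar 2 tick 2 v(2, 3): G4 above D4
  -> R3 @ bar 2 tick 3 v(2, 3): G4 above D4
  -> R1 @ bar 3 tick 0 v(0, 2): G3/G4 P8 -> F3/F4 P8 similar
  -> R3 @ bar 3 tick 0 v(2, 3): F4 above E4
  -> R4 @ bar 3 tick 0 v(0, 3): F3/E4 M7 untreated
  -> R3 @ bar 3 tick 1 v(2, 3): F4 above E4
  -> R3 @ bar 3 tick 2 v(2, 3): F4 above E4
  -> R3 @ bar 3 tick 3 v(2, 3): F4 above E4
  -> R1 @ bar 4 tick 0 v(0, 2): F3/F4 P8 -> E3/E4 P8 similar
  -> R3 @ bar 4 tick 0 v(1, 2): F4 above E4
  -> R4 @ bar 4 tick 0 v(0, 1): E3/F4 m2 untreated
  -> R3 @ bar 4 tick 1 v(1, 2): F4 above E4
  -> R3 @ bar 4 tick 2 v(1, 2): F4 above E4
  -> R3 @ bar 4 tick 3 v(1, 2): F4 above E4
  -> R1 @ bar 5 tick 0 v(0, 2): E3/E4 P8 -> B3/B4 P8 similar
  -> R1 @ bar 5 tick 0 v(0, 3): E3/E4 P8 -> B3/B4 P8 similar
  -> R1 @ bar 5 tick 0 v(2, 3): E4/E4 P1 -> B4/B4 P1 similar
  -> R8 @ bar 5 tick 0 v(0, 2): penult P8 not 3rd/6th
  -> R8 @ bar 5 tick 0 v(0, 3): penult P8 not 3rd/6th
  -> R1 @ bar 6 tick 0 v(2, 3): B4/B4 P1 -> C5/C5 P1 similar
  -> R6 @ bar 6 tick 3 v(0, 2): closes on m3
  -> R6 @ bar 6 tick 3 v(0, 3): closes on m3

(0, 0, R5, (0, 2))
(0, 0, R5, (0, 3))
(1, 0, R2, (0, 2))
(1, 0, R2, (1, 3))
(2, 0, R2, (0, 2))
(2, 0, R2, (1, 2))
(2, 0, R3, (2, 3))
(2, 0, R4, (0, 1))
(2, 1, R3, (2, 3))
(2, 2, R3, (2, 3))
(2, 3, R3, (2, 3))
(3, 0, R1, (0, 2))
(3, 0, R3, (2, 3))
(3, 0, R4, (0, 3))
(3, 1, R3, (2, 3))
(3, 2, R3, (2, 3))
(3, 3, R3, (2, 3))
(4, 0, R1, (0, 2))
(4, 0, R3, (1, 2))
(4, 0, R4, (0, 1))
(4, 1, R3, (1, 2))
(4, 2, R3, (1, 2))
(4, 3, R3, (1, 2))
(5, 0, R1, (0, 2))
(5, 0, R1, (0, 3))
(5, 0, R1, (2, 3))
(5, 0, R8, (0, 2))
(5, 0, R8, (0, 3))
(6, 0, R1, (2, 3))
(6, 3, R6, (0, 2))
(6, 3, R6, (0, 3))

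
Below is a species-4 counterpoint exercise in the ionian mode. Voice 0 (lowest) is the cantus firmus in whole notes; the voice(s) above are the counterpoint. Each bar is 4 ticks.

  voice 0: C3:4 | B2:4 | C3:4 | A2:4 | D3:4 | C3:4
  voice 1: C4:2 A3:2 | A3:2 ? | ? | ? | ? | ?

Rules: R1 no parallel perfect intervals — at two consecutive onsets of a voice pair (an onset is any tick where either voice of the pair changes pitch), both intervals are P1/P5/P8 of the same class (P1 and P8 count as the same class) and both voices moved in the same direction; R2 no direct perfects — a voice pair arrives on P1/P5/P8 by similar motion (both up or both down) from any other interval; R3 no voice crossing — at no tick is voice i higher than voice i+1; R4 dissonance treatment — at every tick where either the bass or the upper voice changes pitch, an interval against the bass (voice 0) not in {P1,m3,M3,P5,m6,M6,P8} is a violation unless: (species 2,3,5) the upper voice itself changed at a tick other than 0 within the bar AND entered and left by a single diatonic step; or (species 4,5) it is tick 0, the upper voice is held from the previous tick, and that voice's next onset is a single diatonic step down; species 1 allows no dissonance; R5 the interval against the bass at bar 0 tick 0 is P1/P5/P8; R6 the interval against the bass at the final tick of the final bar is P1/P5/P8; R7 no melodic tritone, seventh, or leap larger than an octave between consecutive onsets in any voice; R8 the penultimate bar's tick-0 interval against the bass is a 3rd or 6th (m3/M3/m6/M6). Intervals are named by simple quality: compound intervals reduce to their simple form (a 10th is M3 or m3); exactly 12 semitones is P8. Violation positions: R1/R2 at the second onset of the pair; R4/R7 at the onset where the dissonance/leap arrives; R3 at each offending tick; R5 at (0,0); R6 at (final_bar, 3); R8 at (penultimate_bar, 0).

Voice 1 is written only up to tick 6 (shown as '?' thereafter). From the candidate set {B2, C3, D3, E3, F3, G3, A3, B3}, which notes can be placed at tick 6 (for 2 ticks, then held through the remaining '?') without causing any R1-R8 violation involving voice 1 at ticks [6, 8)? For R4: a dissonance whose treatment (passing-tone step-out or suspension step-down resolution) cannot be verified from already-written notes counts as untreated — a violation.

{A3, B3, D3, G3}

B2: violates R7
C3: violates R4
D3: legal
E3: violates R4
F3: violates R4
G3: legal
A3: legal
B3: legal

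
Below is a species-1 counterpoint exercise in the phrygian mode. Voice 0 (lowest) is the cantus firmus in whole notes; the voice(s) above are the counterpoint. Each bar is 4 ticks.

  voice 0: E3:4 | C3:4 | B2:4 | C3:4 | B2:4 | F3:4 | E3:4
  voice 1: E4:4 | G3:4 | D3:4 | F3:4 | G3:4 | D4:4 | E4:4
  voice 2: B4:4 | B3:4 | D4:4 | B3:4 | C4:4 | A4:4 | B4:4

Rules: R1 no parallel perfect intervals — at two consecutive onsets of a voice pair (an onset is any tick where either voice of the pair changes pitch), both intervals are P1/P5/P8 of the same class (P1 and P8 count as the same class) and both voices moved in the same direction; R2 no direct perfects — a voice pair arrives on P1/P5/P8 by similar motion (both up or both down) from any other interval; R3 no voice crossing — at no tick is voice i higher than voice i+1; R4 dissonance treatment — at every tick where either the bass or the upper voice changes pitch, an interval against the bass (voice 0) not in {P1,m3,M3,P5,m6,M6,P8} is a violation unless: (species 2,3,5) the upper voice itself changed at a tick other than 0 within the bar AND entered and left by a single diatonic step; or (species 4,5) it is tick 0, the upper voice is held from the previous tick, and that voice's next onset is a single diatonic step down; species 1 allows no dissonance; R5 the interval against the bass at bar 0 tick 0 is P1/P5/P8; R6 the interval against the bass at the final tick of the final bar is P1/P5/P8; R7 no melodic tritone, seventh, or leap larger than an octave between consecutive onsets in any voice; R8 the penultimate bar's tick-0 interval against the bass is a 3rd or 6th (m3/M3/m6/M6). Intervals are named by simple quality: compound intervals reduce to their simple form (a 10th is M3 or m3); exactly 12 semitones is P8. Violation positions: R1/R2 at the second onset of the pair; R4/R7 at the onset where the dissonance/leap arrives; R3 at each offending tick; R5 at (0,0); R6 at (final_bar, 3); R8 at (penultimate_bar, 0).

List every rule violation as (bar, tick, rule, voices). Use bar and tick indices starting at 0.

bar 0: v0=E3 v1=E4 v2=B4 downbeat P5
bar 1: v0=C3 v1=G3 v2=B3 downbeat M7
bar 2: v0=B2 v1=D3 v2=D4 downbeat m3
bar 3: v0=C3 v1=F3 v2=B3 downbeat M7
bar 4: v0=B2 v1=G3 v2=C4 downbeat m2
bar 5: v0=F3 v1=D4 v2=A4 downbeat M3
bar 6: v0=E3 v1=E4 v2=B4 downbeat P5
  -> R2 @ bar 1 tick 0 v(0, 1): E3/E4 P8 -> C3/G3 P5 similar
  -> R4 @ bar 1 tick 0 v(0, 2): C3/B3 M7 untreated
  -> R4 @ bar 3 tick 0 v(0, 1): C3/F3 P4 untreated
  -> R4 @ bar 3 tick 0 v(0, 2): C3/B3 M7 untreated
  -> R4 @ bar 4 tick 0 v(0, 2): B2/C4 m2 untreated
  -> R2 @ bar 5 tick 0 v(1, 2): G3/C4 P4 -> D4/A4 P5 similar
  -> R7 @ bar 5 tick 0 v(0,): B2->F3 leap 6st
  -> R1 @ bar 6 tick 0 v(1, 2): D4/A4 P5 -> E4/B4 P5 similar

(1, 0, R2, (0, 1))
(1, 0, R4, (0, 2))
(3, 0, R4, (0, 1))
(3, 0, R4, (0, 2))
(4, 0, R4, (0, 2))
(5, 0, R2, (1, 2))
(5, 0, R7, (0,))
(6, 0, R1, (1, 2))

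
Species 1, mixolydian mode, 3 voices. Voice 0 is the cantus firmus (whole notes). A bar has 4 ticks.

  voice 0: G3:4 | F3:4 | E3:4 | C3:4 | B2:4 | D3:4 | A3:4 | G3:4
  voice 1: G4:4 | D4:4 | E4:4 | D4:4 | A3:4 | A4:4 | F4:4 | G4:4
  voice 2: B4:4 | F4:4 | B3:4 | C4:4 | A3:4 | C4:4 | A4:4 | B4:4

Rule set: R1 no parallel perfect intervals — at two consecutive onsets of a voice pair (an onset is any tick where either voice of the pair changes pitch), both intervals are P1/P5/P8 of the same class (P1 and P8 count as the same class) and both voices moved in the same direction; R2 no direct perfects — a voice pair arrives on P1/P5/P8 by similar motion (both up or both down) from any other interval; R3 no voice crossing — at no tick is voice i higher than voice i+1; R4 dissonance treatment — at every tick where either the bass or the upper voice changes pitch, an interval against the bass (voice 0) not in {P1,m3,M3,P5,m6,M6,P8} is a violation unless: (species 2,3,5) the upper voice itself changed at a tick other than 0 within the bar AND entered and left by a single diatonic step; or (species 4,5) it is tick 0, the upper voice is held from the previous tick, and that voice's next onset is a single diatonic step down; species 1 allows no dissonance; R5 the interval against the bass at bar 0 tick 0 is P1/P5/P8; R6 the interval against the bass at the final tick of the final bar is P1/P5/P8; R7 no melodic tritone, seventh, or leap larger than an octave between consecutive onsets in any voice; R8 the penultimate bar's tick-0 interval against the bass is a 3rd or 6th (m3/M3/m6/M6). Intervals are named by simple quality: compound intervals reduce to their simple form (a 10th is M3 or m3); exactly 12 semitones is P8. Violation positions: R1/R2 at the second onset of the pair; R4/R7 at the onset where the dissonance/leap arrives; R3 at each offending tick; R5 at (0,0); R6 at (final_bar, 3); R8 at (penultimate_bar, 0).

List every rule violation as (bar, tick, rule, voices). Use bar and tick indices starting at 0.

bar 0: v0=G3 v1=G4 v2=B4 downbeat M3
bar 1: v0=F3 v1=D4 v2=F4 downbeat P8
bar 2: v0=E3 v1=E4 v2=B3 downbeat P5
bar 3: v0=C3 v1=D4 v2=C4 downbeat P8
bar 4: v0=B2 v1=A3 v2=A3 downbeat m7
bar 5: v0=D3 v1=A4 v2=C4 downbeat m7
bar 6: v0=A3 v1=F4 v2=A4 downbeat P8
bar 7: v0=G3 v1=G4 v2=B4 downbeat M3
  -> R5 @ bar 0 tick 0 v(0, 2): opens on M3
  -> R2 @ bar 1 tick 0 v(0, 2): G3/B4 M3 -> F3/F4 P8 similar
  -> R7 @ bar 1 tick 0 v(2,): B4->F4 leap 6st
  -> R2 @ bar 2 tick 0 v(0, 2): F3/F4 P8 -> E3/B3 P5 similar
  -> R3 @ bar 2 tick 0 v(1, 2): E4 above B3
  -> R7 @ bar 2 tick 0 v(2,): F4->B3 leap 6st
  -> R3 @ bar 2 tick 1 v(1, 2): E4 above B3
  -> R3 @ bar 2 tick 2 v(1, 2): E4 above B3
  -> R3 @ bar 2 tick 3 v(1, 2): E4 above B3
  -> R3 @ bar 3 tick 0 v(1, 2): D4 above C4
  -> R4 @ bar 3 tick 0 v(0, 1): C3/D4 M2 untreated
  -> R3 @ bar 3 tick 1 v(1, 2): D4 above C4
  -> R3 @ bar 3 tick 2 v(1, 2): D4 above C4
  -> R3 @ bar 3 tick 3 v(1, 2): D4 above C4
  -> R2 @ bar 4 tick 0 v(1, 2): D4/C4 M2 -> A3/A3 P1 similar
  -> R4 @ bar 4 tick 0 v(0, 1): B2/A3 m7 untreated
  -> R4 @ bar 4 tick 0 v(0, 2): B2/A3 m7 untreated
  -> R2 @ bar 5 tick 0 v(0, 1): B2/A3 m7 -> D3/A4 P5 similar
  -> R3 @ bar 5 tick 0 v(1, 2): A4 above C4
  -> R4 @ bar 5 tick 0 v(0, 2): D3/C4 m7 untreated
  -> R3 @ bar 5 tick 1 v(1, 2): A4 above C4
  -> R3 @ bar 5 tick 2 v(1, 2): A4 above C4
  -> R3 @ bar 5 tick 3 v(1, 2): A4 above C4
  -> R2 @ bar 6 tick 0 v(0, 2): D3/C4 m7 -> A3/A4 P8 similar
  -> R8 @ bar 6 tick 0 v(0, 2): penult P8 not 3rd/6th
  -> R6 @ bar 7 tick 3 v(0, 2): closes on M3

(0, 0, R5, (0, 2))
(1, 0, R2, (0, 2))
(1, 0, R7, (2,))
(2, 0, R2, (0, 2))
(2, 0, R3, (1, 2))
(2, 0, R7, (2,))
(2, 1, R3, (1, 2))
(2, 2, R3, (1, 2))
(2, 3, R3, (1, 2))
(3, 0, R3, (1, 2))
(3, 0, R4, (0, 1))
(3, 1, R3, (1, 2))
(3, 2, R3, (1, 2))
(3, 3, R3, (1, 2))
(4, 0, R2, (1, 2))
(4, 0, R4, (0, 1))
(4, 0, R4, (0, 2))
(5, 0, R2, (0, 1))
(5, 0, R3, (1, 2))
(5, 0, R4, (0, 2))
(5, 1, R3, (1, 2))
(5, 2, R3, (1, 2))
(5, 3, R3, (1, 2))
(6, 0, R2, (0, 2))
(6, 0, R8, (0, 2))
(7, 3, R6, (0, 2))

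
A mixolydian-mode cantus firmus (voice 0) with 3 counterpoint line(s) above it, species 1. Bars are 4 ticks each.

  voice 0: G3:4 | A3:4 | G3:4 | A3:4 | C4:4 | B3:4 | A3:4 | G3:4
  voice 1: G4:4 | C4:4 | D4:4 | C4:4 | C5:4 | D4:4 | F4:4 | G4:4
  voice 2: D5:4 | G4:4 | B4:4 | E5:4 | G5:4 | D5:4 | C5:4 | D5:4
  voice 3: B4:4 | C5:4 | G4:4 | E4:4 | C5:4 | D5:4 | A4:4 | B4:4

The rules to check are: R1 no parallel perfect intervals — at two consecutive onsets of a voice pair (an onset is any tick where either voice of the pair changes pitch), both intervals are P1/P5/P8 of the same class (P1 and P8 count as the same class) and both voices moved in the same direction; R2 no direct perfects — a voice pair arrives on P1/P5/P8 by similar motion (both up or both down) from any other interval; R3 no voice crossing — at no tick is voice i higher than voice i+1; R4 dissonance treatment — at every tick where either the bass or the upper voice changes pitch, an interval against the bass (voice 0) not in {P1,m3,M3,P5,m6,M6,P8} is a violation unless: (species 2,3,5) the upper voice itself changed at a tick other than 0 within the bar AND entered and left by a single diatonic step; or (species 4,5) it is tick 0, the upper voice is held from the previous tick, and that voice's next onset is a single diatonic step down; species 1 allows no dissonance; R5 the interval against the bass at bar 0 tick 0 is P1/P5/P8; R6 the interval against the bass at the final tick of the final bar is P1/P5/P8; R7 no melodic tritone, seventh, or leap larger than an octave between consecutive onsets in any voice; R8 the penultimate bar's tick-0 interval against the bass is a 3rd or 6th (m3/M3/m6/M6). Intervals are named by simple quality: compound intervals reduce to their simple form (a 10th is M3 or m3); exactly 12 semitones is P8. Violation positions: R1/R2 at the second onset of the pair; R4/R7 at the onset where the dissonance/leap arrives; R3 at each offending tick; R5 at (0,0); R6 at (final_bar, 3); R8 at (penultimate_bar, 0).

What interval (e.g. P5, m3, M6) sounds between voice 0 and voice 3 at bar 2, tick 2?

P8

voice 0=G3 voice 3=G4 -> P8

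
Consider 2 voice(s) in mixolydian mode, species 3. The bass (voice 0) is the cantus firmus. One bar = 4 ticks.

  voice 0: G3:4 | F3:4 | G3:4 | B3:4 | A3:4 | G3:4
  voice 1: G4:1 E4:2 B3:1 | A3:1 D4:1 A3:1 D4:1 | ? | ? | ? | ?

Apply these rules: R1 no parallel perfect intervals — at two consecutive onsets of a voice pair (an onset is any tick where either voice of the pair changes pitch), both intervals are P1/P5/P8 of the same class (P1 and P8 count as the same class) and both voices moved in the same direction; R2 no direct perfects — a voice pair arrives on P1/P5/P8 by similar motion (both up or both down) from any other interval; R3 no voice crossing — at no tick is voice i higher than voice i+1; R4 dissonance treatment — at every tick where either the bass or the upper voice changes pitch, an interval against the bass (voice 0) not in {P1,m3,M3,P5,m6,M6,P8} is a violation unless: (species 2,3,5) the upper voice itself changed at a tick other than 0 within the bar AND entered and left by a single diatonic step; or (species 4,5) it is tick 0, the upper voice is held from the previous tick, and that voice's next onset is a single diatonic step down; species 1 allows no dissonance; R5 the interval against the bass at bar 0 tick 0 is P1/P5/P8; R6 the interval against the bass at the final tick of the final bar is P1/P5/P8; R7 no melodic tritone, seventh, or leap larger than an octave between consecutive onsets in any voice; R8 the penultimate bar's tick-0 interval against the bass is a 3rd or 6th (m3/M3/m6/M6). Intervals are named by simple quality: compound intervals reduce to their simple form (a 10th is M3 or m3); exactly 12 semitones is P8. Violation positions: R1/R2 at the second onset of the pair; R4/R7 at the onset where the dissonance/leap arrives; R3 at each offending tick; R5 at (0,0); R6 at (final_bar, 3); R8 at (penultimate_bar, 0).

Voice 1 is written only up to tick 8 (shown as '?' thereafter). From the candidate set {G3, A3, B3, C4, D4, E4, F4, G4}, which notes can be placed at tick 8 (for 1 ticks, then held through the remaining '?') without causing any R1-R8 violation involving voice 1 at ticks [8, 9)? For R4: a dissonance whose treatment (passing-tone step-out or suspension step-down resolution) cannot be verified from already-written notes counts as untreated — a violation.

{B3, D4, E4, G3}

G3: legal
A3: violates R4
B3: legal
C4: violates R4
D4: legal
E4: legal
F4: violates R4
G4: violates R2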